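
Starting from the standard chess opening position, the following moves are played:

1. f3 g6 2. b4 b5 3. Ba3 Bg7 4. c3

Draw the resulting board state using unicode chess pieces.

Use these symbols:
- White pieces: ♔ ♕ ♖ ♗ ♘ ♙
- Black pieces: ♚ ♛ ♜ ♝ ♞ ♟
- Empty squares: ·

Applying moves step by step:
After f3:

♜ ♞ ♝ ♛ ♚ ♝ ♞ ♜
♟ ♟ ♟ ♟ ♟ ♟ ♟ ♟
· · · · · · · ·
· · · · · · · ·
· · · · · · · ·
· · · · · ♙ · ·
♙ ♙ ♙ ♙ ♙ · ♙ ♙
♖ ♘ ♗ ♕ ♔ ♗ ♘ ♖


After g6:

♜ ♞ ♝ ♛ ♚ ♝ ♞ ♜
♟ ♟ ♟ ♟ ♟ ♟ · ♟
· · · · · · ♟ ·
· · · · · · · ·
· · · · · · · ·
· · · · · ♙ · ·
♙ ♙ ♙ ♙ ♙ · ♙ ♙
♖ ♘ ♗ ♕ ♔ ♗ ♘ ♖


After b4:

♜ ♞ ♝ ♛ ♚ ♝ ♞ ♜
♟ ♟ ♟ ♟ ♟ ♟ · ♟
· · · · · · ♟ ·
· · · · · · · ·
· ♙ · · · · · ·
· · · · · ♙ · ·
♙ · ♙ ♙ ♙ · ♙ ♙
♖ ♘ ♗ ♕ ♔ ♗ ♘ ♖


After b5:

♜ ♞ ♝ ♛ ♚ ♝ ♞ ♜
♟ · ♟ ♟ ♟ ♟ · ♟
· · · · · · ♟ ·
· ♟ · · · · · ·
· ♙ · · · · · ·
· · · · · ♙ · ·
♙ · ♙ ♙ ♙ · ♙ ♙
♖ ♘ ♗ ♕ ♔ ♗ ♘ ♖


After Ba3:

♜ ♞ ♝ ♛ ♚ ♝ ♞ ♜
♟ · ♟ ♟ ♟ ♟ · ♟
· · · · · · ♟ ·
· ♟ · · · · · ·
· ♙ · · · · · ·
♗ · · · · ♙ · ·
♙ · ♙ ♙ ♙ · ♙ ♙
♖ ♘ · ♕ ♔ ♗ ♘ ♖


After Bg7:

♜ ♞ ♝ ♛ ♚ · ♞ ♜
♟ · ♟ ♟ ♟ ♟ ♝ ♟
· · · · · · ♟ ·
· ♟ · · · · · ·
· ♙ · · · · · ·
♗ · · · · ♙ · ·
♙ · ♙ ♙ ♙ · ♙ ♙
♖ ♘ · ♕ ♔ ♗ ♘ ♖


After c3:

♜ ♞ ♝ ♛ ♚ · ♞ ♜
♟ · ♟ ♟ ♟ ♟ ♝ ♟
· · · · · · ♟ ·
· ♟ · · · · · ·
· ♙ · · · · · ·
♗ · ♙ · · ♙ · ·
♙ · · ♙ ♙ · ♙ ♙
♖ ♘ · ♕ ♔ ♗ ♘ ♖



  a b c d e f g h
  ─────────────────
8│♜ ♞ ♝ ♛ ♚ · ♞ ♜│8
7│♟ · ♟ ♟ ♟ ♟ ♝ ♟│7
6│· · · · · · ♟ ·│6
5│· ♟ · · · · · ·│5
4│· ♙ · · · · · ·│4
3│♗ · ♙ · · ♙ · ·│3
2│♙ · · ♙ ♙ · ♙ ♙│2
1│♖ ♘ · ♕ ♔ ♗ ♘ ♖│1
  ─────────────────
  a b c d e f g h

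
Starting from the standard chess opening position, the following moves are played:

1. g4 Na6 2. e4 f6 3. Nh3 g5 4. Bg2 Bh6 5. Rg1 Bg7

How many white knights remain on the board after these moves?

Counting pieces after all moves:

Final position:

  a b c d e f g h
  ─────────────────
8│♜ · ♝ ♛ ♚ · ♞ ♜│8
7│♟ ♟ ♟ ♟ ♟ · ♝ ♟│7
6│♞ · · · · ♟ · ·│6
5│· · · · · · ♟ ·│5
4│· · · · ♙ · ♙ ·│4
3│· · · · · · · ♘│3
2│♙ ♙ ♙ ♙ · ♙ ♗ ♙│2
1│♖ ♘ ♗ ♕ ♔ · ♖ ·│1
  ─────────────────
  a b c d e f g h


2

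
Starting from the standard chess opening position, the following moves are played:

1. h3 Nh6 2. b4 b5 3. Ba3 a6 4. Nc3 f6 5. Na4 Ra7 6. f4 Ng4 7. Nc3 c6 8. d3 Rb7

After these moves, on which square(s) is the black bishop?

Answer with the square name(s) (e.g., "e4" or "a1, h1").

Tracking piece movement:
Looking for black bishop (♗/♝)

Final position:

  a b c d e f g h
  ─────────────────
8│· ♞ ♝ ♛ ♚ ♝ · ♜│8
7│· ♜ · ♟ ♟ · ♟ ♟│7
6│♟ · ♟ · · ♟ · ·│6
5│· ♟ · · · · · ·│5
4│· ♙ · · · ♙ ♞ ·│4
3│♗ · ♘ ♙ · · · ♙│3
2│♙ · ♙ · ♙ · ♙ ·│2
1│♖ · · ♕ ♔ ♗ ♘ ♖│1
  ─────────────────
  a b c d e f g h


c8, f8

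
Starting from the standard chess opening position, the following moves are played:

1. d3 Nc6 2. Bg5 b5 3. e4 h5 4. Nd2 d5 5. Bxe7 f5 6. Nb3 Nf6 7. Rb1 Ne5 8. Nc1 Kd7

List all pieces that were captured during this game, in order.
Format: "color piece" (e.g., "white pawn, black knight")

Tracking captures:
  Bxe7: captured black pawn

black pawn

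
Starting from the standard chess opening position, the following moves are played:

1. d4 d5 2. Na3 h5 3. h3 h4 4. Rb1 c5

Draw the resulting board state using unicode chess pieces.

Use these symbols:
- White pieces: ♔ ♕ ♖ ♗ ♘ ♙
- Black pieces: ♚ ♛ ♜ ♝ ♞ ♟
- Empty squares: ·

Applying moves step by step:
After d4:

♜ ♞ ♝ ♛ ♚ ♝ ♞ ♜
♟ ♟ ♟ ♟ ♟ ♟ ♟ ♟
· · · · · · · ·
· · · · · · · ·
· · · ♙ · · · ·
· · · · · · · ·
♙ ♙ ♙ · ♙ ♙ ♙ ♙
♖ ♘ ♗ ♕ ♔ ♗ ♘ ♖


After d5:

♜ ♞ ♝ ♛ ♚ ♝ ♞ ♜
♟ ♟ ♟ · ♟ ♟ ♟ ♟
· · · · · · · ·
· · · ♟ · · · ·
· · · ♙ · · · ·
· · · · · · · ·
♙ ♙ ♙ · ♙ ♙ ♙ ♙
♖ ♘ ♗ ♕ ♔ ♗ ♘ ♖


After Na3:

♜ ♞ ♝ ♛ ♚ ♝ ♞ ♜
♟ ♟ ♟ · ♟ ♟ ♟ ♟
· · · · · · · ·
· · · ♟ · · · ·
· · · ♙ · · · ·
♘ · · · · · · ·
♙ ♙ ♙ · ♙ ♙ ♙ ♙
♖ · ♗ ♕ ♔ ♗ ♘ ♖


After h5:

♜ ♞ ♝ ♛ ♚ ♝ ♞ ♜
♟ ♟ ♟ · ♟ ♟ ♟ ·
· · · · · · · ·
· · · ♟ · · · ♟
· · · ♙ · · · ·
♘ · · · · · · ·
♙ ♙ ♙ · ♙ ♙ ♙ ♙
♖ · ♗ ♕ ♔ ♗ ♘ ♖


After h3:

♜ ♞ ♝ ♛ ♚ ♝ ♞ ♜
♟ ♟ ♟ · ♟ ♟ ♟ ·
· · · · · · · ·
· · · ♟ · · · ♟
· · · ♙ · · · ·
♘ · · · · · · ♙
♙ ♙ ♙ · ♙ ♙ ♙ ·
♖ · ♗ ♕ ♔ ♗ ♘ ♖


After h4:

♜ ♞ ♝ ♛ ♚ ♝ ♞ ♜
♟ ♟ ♟ · ♟ ♟ ♟ ·
· · · · · · · ·
· · · ♟ · · · ·
· · · ♙ · · · ♟
♘ · · · · · · ♙
♙ ♙ ♙ · ♙ ♙ ♙ ·
♖ · ♗ ♕ ♔ ♗ ♘ ♖


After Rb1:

♜ ♞ ♝ ♛ ♚ ♝ ♞ ♜
♟ ♟ ♟ · ♟ ♟ ♟ ·
· · · · · · · ·
· · · ♟ · · · ·
· · · ♙ · · · ♟
♘ · · · · · · ♙
♙ ♙ ♙ · ♙ ♙ ♙ ·
· ♖ ♗ ♕ ♔ ♗ ♘ ♖


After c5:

♜ ♞ ♝ ♛ ♚ ♝ ♞ ♜
♟ ♟ · · ♟ ♟ ♟ ·
· · · · · · · ·
· · ♟ ♟ · · · ·
· · · ♙ · · · ♟
♘ · · · · · · ♙
♙ ♙ ♙ · ♙ ♙ ♙ ·
· ♖ ♗ ♕ ♔ ♗ ♘ ♖



  a b c d e f g h
  ─────────────────
8│♜ ♞ ♝ ♛ ♚ ♝ ♞ ♜│8
7│♟ ♟ · · ♟ ♟ ♟ ·│7
6│· · · · · · · ·│6
5│· · ♟ ♟ · · · ·│5
4│· · · ♙ · · · ♟│4
3│♘ · · · · · · ♙│3
2│♙ ♙ ♙ · ♙ ♙ ♙ ·│2
1│· ♖ ♗ ♕ ♔ ♗ ♘ ♖│1
  ─────────────────
  a b c d e f g h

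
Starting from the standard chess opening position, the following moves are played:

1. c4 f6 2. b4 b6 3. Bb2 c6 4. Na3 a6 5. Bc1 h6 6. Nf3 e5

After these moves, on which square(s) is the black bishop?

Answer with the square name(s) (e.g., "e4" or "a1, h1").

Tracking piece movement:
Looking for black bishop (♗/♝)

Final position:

  a b c d e f g h
  ─────────────────
8│♜ ♞ ♝ ♛ ♚ ♝ ♞ ♜│8
7│· · · ♟ · · ♟ ·│7
6│♟ ♟ ♟ · · ♟ · ♟│6
5│· · · · ♟ · · ·│5
4│· ♙ ♙ · · · · ·│4
3│♘ · · · · ♘ · ·│3
2│♙ · · ♙ ♙ ♙ ♙ ♙│2
1│♖ · ♗ ♕ ♔ ♗ · ♖│1
  ─────────────────
  a b c d e f g h


c8, f8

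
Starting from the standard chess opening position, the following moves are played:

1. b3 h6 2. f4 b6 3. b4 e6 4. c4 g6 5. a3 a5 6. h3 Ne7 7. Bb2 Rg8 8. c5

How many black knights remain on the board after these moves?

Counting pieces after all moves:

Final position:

  a b c d e f g h
  ─────────────────
8│♜ ♞ ♝ ♛ ♚ ♝ ♜ ·│8
7│· · ♟ ♟ ♞ ♟ · ·│7
6│· ♟ · · ♟ · ♟ ♟│6
5│♟ · ♙ · · · · ·│5
4│· ♙ · · · ♙ · ·│4
3│♙ · · · · · · ♙│3
2│· ♗ · ♙ ♙ · ♙ ·│2
1│♖ ♘ · ♕ ♔ ♗ ♘ ♖│1
  ─────────────────
  a b c d e f g h


2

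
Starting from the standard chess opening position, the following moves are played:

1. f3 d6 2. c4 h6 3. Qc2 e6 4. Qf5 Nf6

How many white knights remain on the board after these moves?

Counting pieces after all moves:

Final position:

  a b c d e f g h
  ─────────────────
8│♜ ♞ ♝ ♛ ♚ ♝ · ♜│8
7│♟ ♟ ♟ · · ♟ ♟ ·│7
6│· · · ♟ ♟ ♞ · ♟│6
5│· · · · · ♕ · ·│5
4│· · ♙ · · · · ·│4
3│· · · · · ♙ · ·│3
2│♙ ♙ · ♙ ♙ · ♙ ♙│2
1│♖ ♘ ♗ · ♔ ♗ ♘ ♖│1
  ─────────────────
  a b c d e f g h


2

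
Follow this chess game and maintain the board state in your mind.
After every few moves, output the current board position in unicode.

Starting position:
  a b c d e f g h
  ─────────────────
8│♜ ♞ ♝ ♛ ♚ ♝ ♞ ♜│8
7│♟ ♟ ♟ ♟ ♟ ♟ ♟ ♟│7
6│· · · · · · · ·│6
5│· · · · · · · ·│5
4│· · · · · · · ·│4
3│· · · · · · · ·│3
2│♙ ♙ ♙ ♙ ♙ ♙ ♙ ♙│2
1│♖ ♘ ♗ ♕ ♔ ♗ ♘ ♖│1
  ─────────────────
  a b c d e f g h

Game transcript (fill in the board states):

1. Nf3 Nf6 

  a b c d e f g h
  ─────────────────
8│♜ ♞ ♝ ♛ ♚ ♝ · ♜│8
7│♟ ♟ ♟ ♟ ♟ ♟ ♟ ♟│7
6│· · · · · ♞ · ·│6
5│· · · · · · · ·│5
4│· · · · · · · ·│4
3│· · · · · ♘ · ·│3
2│♙ ♙ ♙ ♙ ♙ ♙ ♙ ♙│2
1│♖ ♘ ♗ ♕ ♔ ♗ · ♖│1
  ─────────────────
  a b c d e f g h

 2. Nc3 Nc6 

  a b c d e f g h
  ─────────────────
8│♜ · ♝ ♛ ♚ ♝ · ♜│8
7│♟ ♟ ♟ ♟ ♟ ♟ ♟ ♟│7
6│· · ♞ · · ♞ · ·│6
5│· · · · · · · ·│5
4│· · · · · · · ·│4
3│· · ♘ · · ♘ · ·│3
2│♙ ♙ ♙ ♙ ♙ ♙ ♙ ♙│2
1│♖ · ♗ ♕ ♔ ♗ · ♖│1
  ─────────────────
  a b c d e f g h

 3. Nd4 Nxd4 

  a b c d e f g h
  ─────────────────
8│♜ · ♝ ♛ ♚ ♝ · ♜│8
7│♟ ♟ ♟ ♟ ♟ ♟ ♟ ♟│7
6│· · · · · ♞ · ·│6
5│· · · · · · · ·│5
4│· · · ♞ · · · ·│4
3│· · ♘ · · · · ·│3
2│♙ ♙ ♙ ♙ ♙ ♙ ♙ ♙│2
1│♖ · ♗ ♕ ♔ ♗ · ♖│1
  ─────────────────
  a b c d e f g h

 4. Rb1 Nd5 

  a b c d e f g h
  ─────────────────
8│♜ · ♝ ♛ ♚ ♝ · ♜│8
7│♟ ♟ ♟ ♟ ♟ ♟ ♟ ♟│7
6│· · · · · · · ·│6
5│· · · ♞ · · · ·│5
4│· · · ♞ · · · ·│4
3│· · ♘ · · · · ·│3
2│♙ ♙ ♙ ♙ ♙ ♙ ♙ ♙│2
1│· ♖ ♗ ♕ ♔ ♗ · ♖│1
  ─────────────────
  a b c d e f g h

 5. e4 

  a b c d e f g h
  ─────────────────
8│♜ · ♝ ♛ ♚ ♝ · ♜│8
7│♟ ♟ ♟ ♟ ♟ ♟ ♟ ♟│7
6│· · · · · · · ·│6
5│· · · ♞ · · · ·│5
4│· · · ♞ ♙ · · ·│4
3│· · ♘ · · · · ·│3
2│♙ ♙ ♙ ♙ · ♙ ♙ ♙│2
1│· ♖ ♗ ♕ ♔ ♗ · ♖│1
  ─────────────────
  a b c d e f g h


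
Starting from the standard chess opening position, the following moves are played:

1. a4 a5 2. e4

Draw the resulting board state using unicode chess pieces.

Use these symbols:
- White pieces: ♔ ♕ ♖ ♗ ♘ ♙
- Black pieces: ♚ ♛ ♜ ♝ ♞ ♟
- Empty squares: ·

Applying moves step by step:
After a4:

♜ ♞ ♝ ♛ ♚ ♝ ♞ ♜
♟ ♟ ♟ ♟ ♟ ♟ ♟ ♟
· · · · · · · ·
· · · · · · · ·
♙ · · · · · · ·
· · · · · · · ·
· ♙ ♙ ♙ ♙ ♙ ♙ ♙
♖ ♘ ♗ ♕ ♔ ♗ ♘ ♖


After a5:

♜ ♞ ♝ ♛ ♚ ♝ ♞ ♜
· ♟ ♟ ♟ ♟ ♟ ♟ ♟
· · · · · · · ·
♟ · · · · · · ·
♙ · · · · · · ·
· · · · · · · ·
· ♙ ♙ ♙ ♙ ♙ ♙ ♙
♖ ♘ ♗ ♕ ♔ ♗ ♘ ♖


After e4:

♜ ♞ ♝ ♛ ♚ ♝ ♞ ♜
· ♟ ♟ ♟ ♟ ♟ ♟ ♟
· · · · · · · ·
♟ · · · · · · ·
♙ · · · ♙ · · ·
· · · · · · · ·
· ♙ ♙ ♙ · ♙ ♙ ♙
♖ ♘ ♗ ♕ ♔ ♗ ♘ ♖



  a b c d e f g h
  ─────────────────
8│♜ ♞ ♝ ♛ ♚ ♝ ♞ ♜│8
7│· ♟ ♟ ♟ ♟ ♟ ♟ ♟│7
6│· · · · · · · ·│6
5│♟ · · · · · · ·│5
4│♙ · · · ♙ · · ·│4
3│· · · · · · · ·│3
2│· ♙ ♙ ♙ · ♙ ♙ ♙│2
1│♖ ♘ ♗ ♕ ♔ ♗ ♘ ♖│1
  ─────────────────
  a b c d e f g h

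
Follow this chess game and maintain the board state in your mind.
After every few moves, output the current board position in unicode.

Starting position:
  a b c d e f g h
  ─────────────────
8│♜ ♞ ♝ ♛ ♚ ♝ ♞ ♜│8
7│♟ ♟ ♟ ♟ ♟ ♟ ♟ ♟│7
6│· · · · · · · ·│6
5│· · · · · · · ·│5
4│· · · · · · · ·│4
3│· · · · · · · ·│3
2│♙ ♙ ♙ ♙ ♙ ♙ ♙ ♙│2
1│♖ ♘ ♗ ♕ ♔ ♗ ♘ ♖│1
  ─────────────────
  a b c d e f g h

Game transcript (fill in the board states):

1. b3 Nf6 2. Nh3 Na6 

  a b c d e f g h
  ─────────────────
8│♜ · ♝ ♛ ♚ ♝ · ♜│8
7│♟ ♟ ♟ ♟ ♟ ♟ ♟ ♟│7
6│♞ · · · · ♞ · ·│6
5│· · · · · · · ·│5
4│· · · · · · · ·│4
3│· ♙ · · · · · ♘│3
2│♙ · ♙ ♙ ♙ ♙ ♙ ♙│2
1│♖ ♘ ♗ ♕ ♔ ♗ · ♖│1
  ─────────────────
  a b c d e f g h

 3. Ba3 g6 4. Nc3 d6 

  a b c d e f g h
  ─────────────────
8│♜ · ♝ ♛ ♚ ♝ · ♜│8
7│♟ ♟ ♟ · ♟ ♟ · ♟│7
6│♞ · · ♟ · ♞ ♟ ·│6
5│· · · · · · · ·│5
4│· · · · · · · ·│4
3│♗ ♙ ♘ · · · · ♘│3
2│♙ · ♙ ♙ ♙ ♙ ♙ ♙│2
1│♖ · · ♕ ♔ ♗ · ♖│1
  ─────────────────
  a b c d e f g h

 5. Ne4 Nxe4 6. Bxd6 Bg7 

  a b c d e f g h
  ─────────────────
8│♜ · ♝ ♛ ♚ · · ♜│8
7│♟ ♟ ♟ · ♟ ♟ ♝ ♟│7
6│♞ · · ♗ · · ♟ ·│6
5│· · · · · · · ·│5
4│· · · · ♞ · · ·│4
3│· ♙ · · · · · ♘│3
2│♙ · ♙ ♙ ♙ ♙ ♙ ♙│2
1│♖ · · ♕ ♔ ♗ · ♖│1
  ─────────────────
  a b c d e f g h

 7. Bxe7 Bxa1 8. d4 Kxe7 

  a b c d e f g h
  ─────────────────
8│♜ · ♝ ♛ · · · ♜│8
7│♟ ♟ ♟ · ♚ ♟ · ♟│7
6│♞ · · · · · ♟ ·│6
5│· · · · · · · ·│5
4│· · · ♙ ♞ · · ·│4
3│· ♙ · · · · · ♘│3
2│♙ · ♙ · ♙ ♙ ♙ ♙│2
1│♝ · · ♕ ♔ ♗ · ♖│1
  ─────────────────
  a b c d e f g h

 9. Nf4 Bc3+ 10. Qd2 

  a b c d e f g h
  ─────────────────
8│♜ · ♝ ♛ · · · ♜│8
7│♟ ♟ ♟ · ♚ ♟ · ♟│7
6│♞ · · · · · ♟ ·│6
5│· · · · · · · ·│5
4│· · · ♙ ♞ ♘ · ·│4
3│· ♙ ♝ · · · · ·│3
2│♙ · ♙ ♕ ♙ ♙ ♙ ♙│2
1│· · · · ♔ ♗ · ♖│1
  ─────────────────
  a b c d e f g h


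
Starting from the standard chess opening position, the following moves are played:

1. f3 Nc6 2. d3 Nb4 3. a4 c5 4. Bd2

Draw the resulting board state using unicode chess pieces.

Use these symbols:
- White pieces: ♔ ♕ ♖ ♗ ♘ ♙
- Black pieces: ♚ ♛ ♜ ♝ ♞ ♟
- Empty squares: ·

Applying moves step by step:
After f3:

♜ ♞ ♝ ♛ ♚ ♝ ♞ ♜
♟ ♟ ♟ ♟ ♟ ♟ ♟ ♟
· · · · · · · ·
· · · · · · · ·
· · · · · · · ·
· · · · · ♙ · ·
♙ ♙ ♙ ♙ ♙ · ♙ ♙
♖ ♘ ♗ ♕ ♔ ♗ ♘ ♖


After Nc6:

♜ · ♝ ♛ ♚ ♝ ♞ ♜
♟ ♟ ♟ ♟ ♟ ♟ ♟ ♟
· · ♞ · · · · ·
· · · · · · · ·
· · · · · · · ·
· · · · · ♙ · ·
♙ ♙ ♙ ♙ ♙ · ♙ ♙
♖ ♘ ♗ ♕ ♔ ♗ ♘ ♖


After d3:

♜ · ♝ ♛ ♚ ♝ ♞ ♜
♟ ♟ ♟ ♟ ♟ ♟ ♟ ♟
· · ♞ · · · · ·
· · · · · · · ·
· · · · · · · ·
· · · ♙ · ♙ · ·
♙ ♙ ♙ · ♙ · ♙ ♙
♖ ♘ ♗ ♕ ♔ ♗ ♘ ♖


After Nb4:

♜ · ♝ ♛ ♚ ♝ ♞ ♜
♟ ♟ ♟ ♟ ♟ ♟ ♟ ♟
· · · · · · · ·
· · · · · · · ·
· ♞ · · · · · ·
· · · ♙ · ♙ · ·
♙ ♙ ♙ · ♙ · ♙ ♙
♖ ♘ ♗ ♕ ♔ ♗ ♘ ♖


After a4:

♜ · ♝ ♛ ♚ ♝ ♞ ♜
♟ ♟ ♟ ♟ ♟ ♟ ♟ ♟
· · · · · · · ·
· · · · · · · ·
♙ ♞ · · · · · ·
· · · ♙ · ♙ · ·
· ♙ ♙ · ♙ · ♙ ♙
♖ ♘ ♗ ♕ ♔ ♗ ♘ ♖


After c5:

♜ · ♝ ♛ ♚ ♝ ♞ ♜
♟ ♟ · ♟ ♟ ♟ ♟ ♟
· · · · · · · ·
· · ♟ · · · · ·
♙ ♞ · · · · · ·
· · · ♙ · ♙ · ·
· ♙ ♙ · ♙ · ♙ ♙
♖ ♘ ♗ ♕ ♔ ♗ ♘ ♖


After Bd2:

♜ · ♝ ♛ ♚ ♝ ♞ ♜
♟ ♟ · ♟ ♟ ♟ ♟ ♟
· · · · · · · ·
· · ♟ · · · · ·
♙ ♞ · · · · · ·
· · · ♙ · ♙ · ·
· ♙ ♙ ♗ ♙ · ♙ ♙
♖ ♘ · ♕ ♔ ♗ ♘ ♖



  a b c d e f g h
  ─────────────────
8│♜ · ♝ ♛ ♚ ♝ ♞ ♜│8
7│♟ ♟ · ♟ ♟ ♟ ♟ ♟│7
6│· · · · · · · ·│6
5│· · ♟ · · · · ·│5
4│♙ ♞ · · · · · ·│4
3│· · · ♙ · ♙ · ·│3
2│· ♙ ♙ ♗ ♙ · ♙ ♙│2
1│♖ ♘ · ♕ ♔ ♗ ♘ ♖│1
  ─────────────────
  a b c d e f g h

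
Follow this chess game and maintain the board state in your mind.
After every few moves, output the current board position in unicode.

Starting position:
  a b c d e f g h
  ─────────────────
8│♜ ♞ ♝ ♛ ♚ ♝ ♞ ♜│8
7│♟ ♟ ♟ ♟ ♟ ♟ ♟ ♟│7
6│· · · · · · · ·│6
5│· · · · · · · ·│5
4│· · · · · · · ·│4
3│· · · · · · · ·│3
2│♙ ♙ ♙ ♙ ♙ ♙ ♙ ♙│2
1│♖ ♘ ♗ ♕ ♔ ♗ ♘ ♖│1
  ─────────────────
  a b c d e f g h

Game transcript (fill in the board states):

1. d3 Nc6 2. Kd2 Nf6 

  a b c d e f g h
  ─────────────────
8│♜ · ♝ ♛ ♚ ♝ · ♜│8
7│♟ ♟ ♟ ♟ ♟ ♟ ♟ ♟│7
6│· · ♞ · · ♞ · ·│6
5│· · · · · · · ·│5
4│· · · · · · · ·│4
3│· · · ♙ · · · ·│3
2│♙ ♙ ♙ ♔ ♙ ♙ ♙ ♙│2
1│♖ ♘ ♗ ♕ · ♗ ♘ ♖│1
  ─────────────────
  a b c d e f g h

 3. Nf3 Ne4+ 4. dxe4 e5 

  a b c d e f g h
  ─────────────────
8│♜ · ♝ ♛ ♚ ♝ · ♜│8
7│♟ ♟ ♟ ♟ · ♟ ♟ ♟│7
6│· · ♞ · · · · ·│6
5│· · · · ♟ · · ·│5
4│· · · · ♙ · · ·│4
3│· · · · · ♘ · ·│3
2│♙ ♙ ♙ ♔ ♙ ♙ ♙ ♙│2
1│♖ ♘ ♗ ♕ · ♗ · ♖│1
  ─────────────────
  a b c d e f g h

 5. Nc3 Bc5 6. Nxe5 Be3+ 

  a b c d e f g h
  ─────────────────
8│♜ · ♝ ♛ ♚ · · ♜│8
7│♟ ♟ ♟ ♟ · ♟ ♟ ♟│7
6│· · ♞ · · · · ·│6
5│· · · · ♘ · · ·│5
4│· · · · ♙ · · ·│4
3│· · ♘ · ♝ · · ·│3
2│♙ ♙ ♙ ♔ ♙ ♙ ♙ ♙│2
1│♖ · ♗ ♕ · ♗ · ♖│1
  ─────────────────
  a b c d e f g h



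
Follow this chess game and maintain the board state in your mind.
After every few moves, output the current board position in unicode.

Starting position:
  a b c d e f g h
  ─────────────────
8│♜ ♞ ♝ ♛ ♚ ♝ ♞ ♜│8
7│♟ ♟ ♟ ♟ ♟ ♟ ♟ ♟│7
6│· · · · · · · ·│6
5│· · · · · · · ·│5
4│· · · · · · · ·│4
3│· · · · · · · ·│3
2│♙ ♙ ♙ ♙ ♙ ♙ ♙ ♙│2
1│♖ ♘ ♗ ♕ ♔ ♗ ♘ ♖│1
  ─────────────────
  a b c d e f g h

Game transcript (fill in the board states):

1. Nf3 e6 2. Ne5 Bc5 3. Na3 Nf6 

  a b c d e f g h
  ─────────────────
8│♜ ♞ ♝ ♛ ♚ · · ♜│8
7│♟ ♟ ♟ ♟ · ♟ ♟ ♟│7
6│· · · · ♟ ♞ · ·│6
5│· · ♝ · ♘ · · ·│5
4│· · · · · · · ·│4
3│♘ · · · · · · ·│3
2│♙ ♙ ♙ ♙ ♙ ♙ ♙ ♙│2
1│♖ · ♗ ♕ ♔ ♗ · ♖│1
  ─────────────────
  a b c d e f g h

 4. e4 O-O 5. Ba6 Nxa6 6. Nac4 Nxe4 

  a b c d e f g h
  ─────────────────
8│♜ · ♝ ♛ · ♜ ♚ ·│8
7│♟ ♟ ♟ ♟ · ♟ ♟ ♟│7
6│♞ · · · ♟ · · ·│6
5│· · ♝ · ♘ · · ·│5
4│· · ♘ · ♞ · · ·│4
3│· · · · · · · ·│3
2│♙ ♙ ♙ ♙ · ♙ ♙ ♙│2
1│♖ · ♗ ♕ ♔ · · ♖│1
  ─────────────────
  a b c d e f g h

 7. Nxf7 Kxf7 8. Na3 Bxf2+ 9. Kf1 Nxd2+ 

  a b c d e f g h
  ─────────────────
8│♜ · ♝ ♛ · ♜ · ·│8
7│♟ ♟ ♟ ♟ · ♚ ♟ ♟│7
6│♞ · · · ♟ · · ·│6
5│· · · · · · · ·│5
4│· · · · · · · ·│4
3│♘ · · · · · · ·│3
2│♙ ♙ ♙ ♞ · ♝ ♙ ♙│2
1│♖ · ♗ ♕ · ♔ · ♖│1
  ─────────────────
  a b c d e f g h

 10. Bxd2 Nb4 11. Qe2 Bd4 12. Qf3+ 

  a b c d e f g h
  ─────────────────
8│♜ · ♝ ♛ · ♜ · ·│8
7│♟ ♟ ♟ ♟ · ♚ ♟ ♟│7
6│· · · · ♟ · · ·│6
5│· · · · · · · ·│5
4│· ♞ · ♝ · · · ·│4
3│♘ · · · · ♕ · ·│3
2│♙ ♙ ♙ ♗ · · ♙ ♙│2
1│♖ · · · · ♔ · ♖│1
  ─────────────────
  a b c d e f g h


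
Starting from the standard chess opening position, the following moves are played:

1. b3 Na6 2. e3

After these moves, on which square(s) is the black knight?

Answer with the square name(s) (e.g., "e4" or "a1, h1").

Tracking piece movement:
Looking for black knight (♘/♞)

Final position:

  a b c d e f g h
  ─────────────────
8│♜ · ♝ ♛ ♚ ♝ ♞ ♜│8
7│♟ ♟ ♟ ♟ ♟ ♟ ♟ ♟│7
6│♞ · · · · · · ·│6
5│· · · · · · · ·│5
4│· · · · · · · ·│4
3│· ♙ · · ♙ · · ·│3
2│♙ · ♙ ♙ · ♙ ♙ ♙│2
1│♖ ♘ ♗ ♕ ♔ ♗ ♘ ♖│1
  ─────────────────
  a b c d e f g h


a6, g8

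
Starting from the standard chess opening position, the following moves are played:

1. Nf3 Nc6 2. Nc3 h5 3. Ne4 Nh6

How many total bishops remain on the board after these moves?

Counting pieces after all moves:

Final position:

  a b c d e f g h
  ─────────────────
8│♜ · ♝ ♛ ♚ ♝ · ♜│8
7│♟ ♟ ♟ ♟ ♟ ♟ ♟ ·│7
6│· · ♞ · · · · ♞│6
5│· · · · · · · ♟│5
4│· · · · ♘ · · ·│4
3│· · · · · ♘ · ·│3
2│♙ ♙ ♙ ♙ ♙ ♙ ♙ ♙│2
1│♖ · ♗ ♕ ♔ ♗ · ♖│1
  ─────────────────
  a b c d e f g h


4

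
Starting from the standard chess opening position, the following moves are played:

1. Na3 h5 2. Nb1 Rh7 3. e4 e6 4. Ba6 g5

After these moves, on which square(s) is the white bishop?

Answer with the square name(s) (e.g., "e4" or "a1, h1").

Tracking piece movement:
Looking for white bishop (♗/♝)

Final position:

  a b c d e f g h
  ─────────────────
8│♜ ♞ ♝ ♛ ♚ ♝ ♞ ·│8
7│♟ ♟ ♟ ♟ · ♟ · ♜│7
6│♗ · · · ♟ · · ·│6
5│· · · · · · ♟ ♟│5
4│· · · · ♙ · · ·│4
3│· · · · · · · ·│3
2│♙ ♙ ♙ ♙ · ♙ ♙ ♙│2
1│♖ ♘ ♗ ♕ ♔ · ♘ ♖│1
  ─────────────────
  a b c d e f g h


a6, c1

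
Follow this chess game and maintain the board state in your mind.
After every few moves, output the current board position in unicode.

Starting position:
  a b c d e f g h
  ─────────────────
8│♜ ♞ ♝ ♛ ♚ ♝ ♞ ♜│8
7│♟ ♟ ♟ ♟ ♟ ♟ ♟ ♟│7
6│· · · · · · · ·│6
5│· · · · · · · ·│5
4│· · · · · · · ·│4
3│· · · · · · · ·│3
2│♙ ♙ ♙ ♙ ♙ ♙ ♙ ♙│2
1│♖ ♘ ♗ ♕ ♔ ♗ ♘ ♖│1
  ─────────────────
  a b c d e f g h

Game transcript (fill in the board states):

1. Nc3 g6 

  a b c d e f g h
  ─────────────────
8│♜ ♞ ♝ ♛ ♚ ♝ ♞ ♜│8
7│♟ ♟ ♟ ♟ ♟ ♟ · ♟│7
6│· · · · · · ♟ ·│6
5│· · · · · · · ·│5
4│· · · · · · · ·│4
3│· · ♘ · · · · ·│3
2│♙ ♙ ♙ ♙ ♙ ♙ ♙ ♙│2
1│♖ · ♗ ♕ ♔ ♗ ♘ ♖│1
  ─────────────────
  a b c d e f g h

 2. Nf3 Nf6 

  a b c d e f g h
  ─────────────────
8│♜ ♞ ♝ ♛ ♚ ♝ · ♜│8
7│♟ ♟ ♟ ♟ ♟ ♟ · ♟│7
6│· · · · · ♞ ♟ ·│6
5│· · · · · · · ·│5
4│· · · · · · · ·│4
3│· · ♘ · · ♘ · ·│3
2│♙ ♙ ♙ ♙ ♙ ♙ ♙ ♙│2
1│♖ · ♗ ♕ ♔ ♗ · ♖│1
  ─────────────────
  a b c d e f g h

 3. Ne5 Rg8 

  a b c d e f g h
  ─────────────────
8│♜ ♞ ♝ ♛ ♚ ♝ ♜ ·│8
7│♟ ♟ ♟ ♟ ♟ ♟ · ♟│7
6│· · · · · ♞ ♟ ·│6
5│· · · · ♘ · · ·│5
4│· · · · · · · ·│4
3│· · ♘ · · · · ·│3
2│♙ ♙ ♙ ♙ ♙ ♙ ♙ ♙│2
1│♖ · ♗ ♕ ♔ ♗ · ♖│1
  ─────────────────
  a b c d e f g h



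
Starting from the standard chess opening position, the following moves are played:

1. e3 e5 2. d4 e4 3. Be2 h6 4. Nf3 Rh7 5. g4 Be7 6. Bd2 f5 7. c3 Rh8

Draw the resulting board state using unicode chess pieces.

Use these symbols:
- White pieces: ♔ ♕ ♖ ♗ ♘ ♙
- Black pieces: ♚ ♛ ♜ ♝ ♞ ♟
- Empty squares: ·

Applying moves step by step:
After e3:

♜ ♞ ♝ ♛ ♚ ♝ ♞ ♜
♟ ♟ ♟ ♟ ♟ ♟ ♟ ♟
· · · · · · · ·
· · · · · · · ·
· · · · · · · ·
· · · · ♙ · · ·
♙ ♙ ♙ ♙ · ♙ ♙ ♙
♖ ♘ ♗ ♕ ♔ ♗ ♘ ♖


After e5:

♜ ♞ ♝ ♛ ♚ ♝ ♞ ♜
♟ ♟ ♟ ♟ · ♟ ♟ ♟
· · · · · · · ·
· · · · ♟ · · ·
· · · · · · · ·
· · · · ♙ · · ·
♙ ♙ ♙ ♙ · ♙ ♙ ♙
♖ ♘ ♗ ♕ ♔ ♗ ♘ ♖


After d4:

♜ ♞ ♝ ♛ ♚ ♝ ♞ ♜
♟ ♟ ♟ ♟ · ♟ ♟ ♟
· · · · · · · ·
· · · · ♟ · · ·
· · · ♙ · · · ·
· · · · ♙ · · ·
♙ ♙ ♙ · · ♙ ♙ ♙
♖ ♘ ♗ ♕ ♔ ♗ ♘ ♖


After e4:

♜ ♞ ♝ ♛ ♚ ♝ ♞ ♜
♟ ♟ ♟ ♟ · ♟ ♟ ♟
· · · · · · · ·
· · · · · · · ·
· · · ♙ ♟ · · ·
· · · · ♙ · · ·
♙ ♙ ♙ · · ♙ ♙ ♙
♖ ♘ ♗ ♕ ♔ ♗ ♘ ♖


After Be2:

♜ ♞ ♝ ♛ ♚ ♝ ♞ ♜
♟ ♟ ♟ ♟ · ♟ ♟ ♟
· · · · · · · ·
· · · · · · · ·
· · · ♙ ♟ · · ·
· · · · ♙ · · ·
♙ ♙ ♙ · ♗ ♙ ♙ ♙
♖ ♘ ♗ ♕ ♔ · ♘ ♖


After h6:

♜ ♞ ♝ ♛ ♚ ♝ ♞ ♜
♟ ♟ ♟ ♟ · ♟ ♟ ·
· · · · · · · ♟
· · · · · · · ·
· · · ♙ ♟ · · ·
· · · · ♙ · · ·
♙ ♙ ♙ · ♗ ♙ ♙ ♙
♖ ♘ ♗ ♕ ♔ · ♘ ♖


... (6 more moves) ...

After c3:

♜ ♞ ♝ ♛ ♚ · ♞ ·
♟ ♟ ♟ ♟ ♝ · ♟ ♜
· · · · · · · ♟
· · · · · ♟ · ·
· · · ♙ ♟ · ♙ ·
· · ♙ · ♙ ♘ · ·
♙ ♙ · ♗ ♗ ♙ · ♙
♖ ♘ · ♕ ♔ · · ♖


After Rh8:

♜ ♞ ♝ ♛ ♚ · ♞ ♜
♟ ♟ ♟ ♟ ♝ · ♟ ·
· · · · · · · ♟
· · · · · ♟ · ·
· · · ♙ ♟ · ♙ ·
· · ♙ · ♙ ♘ · ·
♙ ♙ · ♗ ♗ ♙ · ♙
♖ ♘ · ♕ ♔ · · ♖



  a b c d e f g h
  ─────────────────
8│♜ ♞ ♝ ♛ ♚ · ♞ ♜│8
7│♟ ♟ ♟ ♟ ♝ · ♟ ·│7
6│· · · · · · · ♟│6
5│· · · · · ♟ · ·│5
4│· · · ♙ ♟ · ♙ ·│4
3│· · ♙ · ♙ ♘ · ·│3
2│♙ ♙ · ♗ ♗ ♙ · ♙│2
1│♖ ♘ · ♕ ♔ · · ♖│1
  ─────────────────
  a b c d e f g h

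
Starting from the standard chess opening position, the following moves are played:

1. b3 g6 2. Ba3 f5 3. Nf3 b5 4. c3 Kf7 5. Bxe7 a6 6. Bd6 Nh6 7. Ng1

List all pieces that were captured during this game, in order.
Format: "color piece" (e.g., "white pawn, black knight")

Tracking captures:
  Bxe7: captured black pawn

black pawn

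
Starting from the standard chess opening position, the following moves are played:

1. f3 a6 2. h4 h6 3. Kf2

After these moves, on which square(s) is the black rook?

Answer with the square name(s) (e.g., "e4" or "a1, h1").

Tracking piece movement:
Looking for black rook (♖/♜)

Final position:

  a b c d e f g h
  ─────────────────
8│♜ ♞ ♝ ♛ ♚ ♝ ♞ ♜│8
7│· ♟ ♟ ♟ ♟ ♟ ♟ ·│7
6│♟ · · · · · · ♟│6
5│· · · · · · · ·│5
4│· · · · · · · ♙│4
3│· · · · · ♙ · ·│3
2│♙ ♙ ♙ ♙ ♙ ♔ ♙ ·│2
1│♖ ♘ ♗ ♕ · ♗ ♘ ♖│1
  ─────────────────
  a b c d e f g h


a8, h8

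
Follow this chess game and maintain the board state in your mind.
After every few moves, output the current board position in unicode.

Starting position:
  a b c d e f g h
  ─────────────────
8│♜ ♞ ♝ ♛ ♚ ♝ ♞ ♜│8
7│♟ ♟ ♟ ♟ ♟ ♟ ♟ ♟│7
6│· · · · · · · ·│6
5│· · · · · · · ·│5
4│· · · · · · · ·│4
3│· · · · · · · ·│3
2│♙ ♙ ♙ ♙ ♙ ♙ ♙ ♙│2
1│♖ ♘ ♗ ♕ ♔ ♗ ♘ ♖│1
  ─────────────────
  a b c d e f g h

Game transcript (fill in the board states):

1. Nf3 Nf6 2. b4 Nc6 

  a b c d e f g h
  ─────────────────
8│♜ · ♝ ♛ ♚ ♝ · ♜│8
7│♟ ♟ ♟ ♟ ♟ ♟ ♟ ♟│7
6│· · ♞ · · ♞ · ·│6
5│· · · · · · · ·│5
4│· ♙ · · · · · ·│4
3│· · · · · ♘ · ·│3
2│♙ · ♙ ♙ ♙ ♙ ♙ ♙│2
1│♖ ♘ ♗ ♕ ♔ ♗ · ♖│1
  ─────────────────
  a b c d e f g h

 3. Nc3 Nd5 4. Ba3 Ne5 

  a b c d e f g h
  ─────────────────
8│♜ · ♝ ♛ ♚ ♝ · ♜│8
7│♟ ♟ ♟ ♟ ♟ ♟ ♟ ♟│7
6│· · · · · · · ·│6
5│· · · ♞ ♞ · · ·│5
4│· ♙ · · · · · ·│4
3│♗ · ♘ · · ♘ · ·│3
2│♙ · ♙ ♙ ♙ ♙ ♙ ♙│2
1│♖ · · ♕ ♔ ♗ · ♖│1
  ─────────────────
  a b c d e f g h

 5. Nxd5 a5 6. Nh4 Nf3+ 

  a b c d e f g h
  ─────────────────
8│♜ · ♝ ♛ ♚ ♝ · ♜│8
7│· ♟ ♟ ♟ ♟ ♟ ♟ ♟│7
6│· · · · · · · ·│6
5│♟ · · ♘ · · · ·│5
4│· ♙ · · · · · ♘│4
3│♗ · · · · ♞ · ·│3
2│♙ · ♙ ♙ ♙ ♙ ♙ ♙│2
1│♖ · · ♕ ♔ ♗ · ♖│1
  ─────────────────
  a b c d e f g h

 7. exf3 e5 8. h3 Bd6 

  a b c d e f g h
  ─────────────────
8│♜ · ♝ ♛ ♚ · · ♜│8
7│· ♟ ♟ ♟ · ♟ ♟ ♟│7
6│· · · ♝ · · · ·│6
5│♟ · · ♘ ♟ · · ·│5
4│· ♙ · · · · · ♘│4
3│♗ · · · · ♙ · ♙│3
2│♙ · ♙ ♙ · ♙ ♙ ·│2
1│♖ · · ♕ ♔ ♗ · ♖│1
  ─────────────────
  a b c d e f g h

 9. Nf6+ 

  a b c d e f g h
  ─────────────────
8│♜ · ♝ ♛ ♚ · · ♜│8
7│· ♟ ♟ ♟ · ♟ ♟ ♟│7
6│· · · ♝ · ♘ · ·│6
5│♟ · · · ♟ · · ·│5
4│· ♙ · · · · · ♘│4
3│♗ · · · · ♙ · ♙│3
2│♙ · ♙ ♙ · ♙ ♙ ·│2
1│♖ · · ♕ ♔ ♗ · ♖│1
  ─────────────────
  a b c d e f g h


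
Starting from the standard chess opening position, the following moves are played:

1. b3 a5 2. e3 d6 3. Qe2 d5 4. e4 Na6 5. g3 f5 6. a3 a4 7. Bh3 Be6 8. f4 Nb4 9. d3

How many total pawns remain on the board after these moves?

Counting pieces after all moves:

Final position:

  a b c d e f g h
  ─────────────────
8│♜ · · ♛ ♚ ♝ ♞ ♜│8
7│· ♟ ♟ · ♟ · ♟ ♟│7
6│· · · · ♝ · · ·│6
5│· · · ♟ · ♟ · ·│5
4│♟ ♞ · · ♙ ♙ · ·│4
3│♙ ♙ · ♙ · · ♙ ♗│3
2│· · ♙ · ♕ · · ♙│2
1│♖ ♘ ♗ · ♔ · ♘ ♖│1
  ─────────────────
  a b c d e f g h


16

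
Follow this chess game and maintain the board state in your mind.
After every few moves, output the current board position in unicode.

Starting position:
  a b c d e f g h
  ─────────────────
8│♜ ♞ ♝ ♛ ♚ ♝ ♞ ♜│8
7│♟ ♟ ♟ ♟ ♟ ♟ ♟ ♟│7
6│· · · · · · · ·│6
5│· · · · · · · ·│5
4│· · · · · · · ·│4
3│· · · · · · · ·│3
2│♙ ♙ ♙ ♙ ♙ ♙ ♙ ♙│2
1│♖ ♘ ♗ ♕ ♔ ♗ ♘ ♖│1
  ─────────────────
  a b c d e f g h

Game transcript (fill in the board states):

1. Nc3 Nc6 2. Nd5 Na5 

  a b c d e f g h
  ─────────────────
8│♜ · ♝ ♛ ♚ ♝ ♞ ♜│8
7│♟ ♟ ♟ ♟ ♟ ♟ ♟ ♟│7
6│· · · · · · · ·│6
5│♞ · · ♘ · · · ·│5
4│· · · · · · · ·│4
3│· · · · · · · ·│3
2│♙ ♙ ♙ ♙ ♙ ♙ ♙ ♙│2
1│♖ · ♗ ♕ ♔ ♗ ♘ ♖│1
  ─────────────────
  a b c d e f g h

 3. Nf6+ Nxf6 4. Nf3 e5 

  a b c d e f g h
  ─────────────────
8│♜ · ♝ ♛ ♚ ♝ · ♜│8
7│♟ ♟ ♟ ♟ · ♟ ♟ ♟│7
6│· · · · · ♞ · ·│6
5│♞ · · · ♟ · · ·│5
4│· · · · · · · ·│4
3│· · · · · ♘ · ·│3
2│♙ ♙ ♙ ♙ ♙ ♙ ♙ ♙│2
1│♖ · ♗ ♕ ♔ ♗ · ♖│1
  ─────────────────
  a b c d e f g h

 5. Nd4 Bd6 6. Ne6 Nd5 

  a b c d e f g h
  ─────────────────
8│♜ · ♝ ♛ ♚ · · ♜│8
7│♟ ♟ ♟ ♟ · ♟ ♟ ♟│7
6│· · · ♝ ♘ · · ·│6
5│♞ · · ♞ ♟ · · ·│5
4│· · · · · · · ·│4
3│· · · · · · · ·│3
2│♙ ♙ ♙ ♙ ♙ ♙ ♙ ♙│2
1│♖ · ♗ ♕ ♔ ♗ · ♖│1
  ─────────────────
  a b c d e f g h

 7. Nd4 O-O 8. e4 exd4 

  a b c d e f g h
  ─────────────────
8│♜ · ♝ ♛ · ♜ ♚ ·│8
7│♟ ♟ ♟ ♟ · ♟ ♟ ♟│7
6│· · · ♝ · · · ·│6
5│♞ · · ♞ · · · ·│5
4│· · · ♟ ♙ · · ·│4
3│· · · · · · · ·│3
2│♙ ♙ ♙ ♙ · ♙ ♙ ♙│2
1│♖ · ♗ ♕ ♔ ♗ · ♖│1
  ─────────────────
  a b c d e f g h

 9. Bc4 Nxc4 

  a b c d e f g h
  ─────────────────
8│♜ · ♝ ♛ · ♜ ♚ ·│8
7│♟ ♟ ♟ ♟ · ♟ ♟ ♟│7
6│· · · ♝ · · · ·│6
5│· · · ♞ · · · ·│5
4│· · ♞ ♟ ♙ · · ·│4
3│· · · · · · · ·│3
2│♙ ♙ ♙ ♙ · ♙ ♙ ♙│2
1│♖ · ♗ ♕ ♔ · · ♖│1
  ─────────────────
  a b c d e f g h


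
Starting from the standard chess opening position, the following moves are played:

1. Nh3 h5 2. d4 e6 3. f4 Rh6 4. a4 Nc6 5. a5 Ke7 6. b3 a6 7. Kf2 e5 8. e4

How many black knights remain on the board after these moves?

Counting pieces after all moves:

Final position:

  a b c d e f g h
  ─────────────────
8│♜ · ♝ ♛ · ♝ ♞ ·│8
7│· ♟ ♟ ♟ ♚ ♟ ♟ ·│7
6│♟ · ♞ · · · · ♜│6
5│♙ · · · ♟ · · ♟│5
4│· · · ♙ ♙ ♙ · ·│4
3│· ♙ · · · · · ♘│3
2│· · ♙ · · ♔ ♙ ♙│2
1│♖ ♘ ♗ ♕ · ♗ · ♖│1
  ─────────────────
  a b c d e f g h


2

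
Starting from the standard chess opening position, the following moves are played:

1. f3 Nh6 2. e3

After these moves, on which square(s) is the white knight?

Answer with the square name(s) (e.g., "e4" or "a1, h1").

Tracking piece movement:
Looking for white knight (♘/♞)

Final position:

  a b c d e f g h
  ─────────────────
8│♜ ♞ ♝ ♛ ♚ ♝ · ♜│8
7│♟ ♟ ♟ ♟ ♟ ♟ ♟ ♟│7
6│· · · · · · · ♞│6
5│· · · · · · · ·│5
4│· · · · · · · ·│4
3│· · · · ♙ ♙ · ·│3
2│♙ ♙ ♙ ♙ · · ♙ ♙│2
1│♖ ♘ ♗ ♕ ♔ ♗ ♘ ♖│1
  ─────────────────
  a b c d e f g h


b1, g1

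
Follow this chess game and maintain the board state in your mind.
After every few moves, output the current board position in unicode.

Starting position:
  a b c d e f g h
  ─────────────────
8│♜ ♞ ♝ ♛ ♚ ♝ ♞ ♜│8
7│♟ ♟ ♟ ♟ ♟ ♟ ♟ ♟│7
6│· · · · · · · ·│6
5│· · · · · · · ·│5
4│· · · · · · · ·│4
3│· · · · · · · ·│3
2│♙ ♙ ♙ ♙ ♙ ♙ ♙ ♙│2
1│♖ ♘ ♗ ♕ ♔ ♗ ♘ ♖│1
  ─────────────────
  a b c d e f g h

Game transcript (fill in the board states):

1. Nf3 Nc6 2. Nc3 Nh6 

  a b c d e f g h
  ─────────────────
8│♜ · ♝ ♛ ♚ ♝ · ♜│8
7│♟ ♟ ♟ ♟ ♟ ♟ ♟ ♟│7
6│· · ♞ · · · · ♞│6
5│· · · · · · · ·│5
4│· · · · · · · ·│4
3│· · ♘ · · ♘ · ·│3
2│♙ ♙ ♙ ♙ ♙ ♙ ♙ ♙│2
1│♖ · ♗ ♕ ♔ ♗ · ♖│1
  ─────────────────
  a b c d e f g h

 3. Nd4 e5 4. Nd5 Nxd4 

  a b c d e f g h
  ─────────────────
8│♜ · ♝ ♛ ♚ ♝ · ♜│8
7│♟ ♟ ♟ ♟ · ♟ ♟ ♟│7
6│· · · · · · · ♞│6
5│· · · ♘ ♟ · · ·│5
4│· · · ♞ · · · ·│4
3│· · · · · · · ·│3
2│♙ ♙ ♙ ♙ ♙ ♙ ♙ ♙│2
1│♖ · ♗ ♕ ♔ ♗ · ♖│1
  ─────────────────
  a b c d e f g h

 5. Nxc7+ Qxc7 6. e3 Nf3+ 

  a b c d e f g h
  ─────────────────
8│♜ · ♝ · ♚ ♝ · ♜│8
7│♟ ♟ ♛ ♟ · ♟ ♟ ♟│7
6│· · · · · · · ♞│6
5│· · · · ♟ · · ·│5
4│· · · · · · · ·│4
3│· · · · ♙ ♞ · ·│3
2│♙ ♙ ♙ ♙ · ♙ ♙ ♙│2
1│♖ · ♗ ♕ ♔ ♗ · ♖│1
  ─────────────────
  a b c d e f g h

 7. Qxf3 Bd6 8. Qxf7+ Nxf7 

  a b c d e f g h
  ─────────────────
8│♜ · ♝ · ♚ · · ♜│8
7│♟ ♟ ♛ ♟ · ♞ ♟ ♟│7
6│· · · ♝ · · · ·│6
5│· · · · ♟ · · ·│5
4│· · · · · · · ·│4
3│· · · · ♙ · · ·│3
2│♙ ♙ ♙ ♙ · ♙ ♙ ♙│2
1│♖ · ♗ · ♔ ♗ · ♖│1
  ─────────────────
  a b c d e f g h

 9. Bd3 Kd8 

  a b c d e f g h
  ─────────────────
8│♜ · ♝ ♚ · · · ♜│8
7│♟ ♟ ♛ ♟ · ♞ ♟ ♟│7
6│· · · ♝ · · · ·│6
5│· · · · ♟ · · ·│5
4│· · · · · · · ·│4
3│· · · ♗ ♙ · · ·│3
2│♙ ♙ ♙ ♙ · ♙ ♙ ♙│2
1│♖ · ♗ · ♔ · · ♖│1
  ─────────────────
  a b c d e f g h
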